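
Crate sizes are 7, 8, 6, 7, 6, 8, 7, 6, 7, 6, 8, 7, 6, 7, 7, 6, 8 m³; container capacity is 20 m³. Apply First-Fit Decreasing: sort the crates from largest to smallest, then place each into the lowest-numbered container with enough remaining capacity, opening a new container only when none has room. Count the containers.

7

Sorted descending: 8, 8, 8, 8, 7, 7, 7, 7, 7, 7, 7, 6, 6, 6, 6, 6, 6.
Put 8 m³ in container 1; 12 m³ remain.
Put 8 m³ in container 1; 4 m³ remain.
Put 8 m³ in container 2; 12 m³ remain.
Put 8 m³ in container 2; 4 m³ remain.
Put 7 m³ in container 3; 13 m³ remain.
Put 7 m³ in container 3; 6 m³ remain.
Put 7 m³ in container 4; 13 m³ remain.
Put 7 m³ in container 4; 6 m³ remain.
Put 7 m³ in container 5; 13 m³ remain.
Put 7 m³ in container 5; 6 m³ remain.
Put 7 m³ in container 6; 13 m³ remain.
Put 6 m³ in container 3; 0 m³ remain.
Put 6 m³ in container 4; 0 m³ remain.
Put 6 m³ in container 5; 0 m³ remain.
Put 6 m³ in container 6; 7 m³ remain.
Put 6 m³ in container 6; 1 m³ remain.
Put 6 m³ in container 7; 14 m³ remain.
Final containers: [8,8] [8,8] [7,7,6] [7,7,6] [7,7,6] [7,6,6] [6].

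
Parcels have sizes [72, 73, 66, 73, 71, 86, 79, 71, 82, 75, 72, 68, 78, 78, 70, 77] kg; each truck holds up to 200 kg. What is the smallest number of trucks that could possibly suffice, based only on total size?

Total size = 72 + 73 + 66 + 73 + 71 + 86 + 79 + 71 + 82 + 75 + 72 + 68 + 78 + 78 + 70 + 77 = 1191 kg.
⌈1191 / 200⌉ = 6.

6 trucks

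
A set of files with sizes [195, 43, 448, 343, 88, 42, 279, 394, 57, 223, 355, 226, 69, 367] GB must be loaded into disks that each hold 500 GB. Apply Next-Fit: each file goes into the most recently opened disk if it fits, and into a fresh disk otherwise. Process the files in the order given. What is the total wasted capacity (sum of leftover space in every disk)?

195 GB → disk 1 (remaining 305 GB)
43 GB → disk 1 (remaining 262 GB)
448 GB → disk 2 (remaining 52 GB)
343 GB → disk 3 (remaining 157 GB)
88 GB → disk 3 (remaining 69 GB)
42 GB → disk 3 (remaining 27 GB)
279 GB → disk 4 (remaining 221 GB)
394 GB → disk 5 (remaining 106 GB)
57 GB → disk 5 (remaining 49 GB)
223 GB → disk 6 (remaining 277 GB)
355 GB → disk 7 (remaining 145 GB)
226 GB → disk 8 (remaining 274 GB)
69 GB → disk 8 (remaining 205 GB)
367 GB → disk 9 (remaining 133 GB)
9 disks × 500 GB = 4500 GB; used 3129 GB; unused 1371 GB.

1371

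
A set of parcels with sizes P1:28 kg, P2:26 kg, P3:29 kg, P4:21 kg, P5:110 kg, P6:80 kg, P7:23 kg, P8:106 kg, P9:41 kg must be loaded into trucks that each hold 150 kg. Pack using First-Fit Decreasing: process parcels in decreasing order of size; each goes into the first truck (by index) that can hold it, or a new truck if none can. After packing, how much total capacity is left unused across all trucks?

136

Sorted descending: 110, 106, 80, 41, 29, 28, 26, 23, 21.
110 kg → truck 1 (remaining 40 kg)
106 kg → truck 2 (remaining 44 kg)
80 kg → truck 3 (remaining 70 kg)
41 kg → truck 2 (remaining 3 kg)
29 kg → truck 1 (remaining 11 kg)
28 kg → truck 3 (remaining 42 kg)
26 kg → truck 3 (remaining 16 kg)
23 kg → truck 4 (remaining 127 kg)
21 kg → truck 4 (remaining 106 kg)
4 trucks × 150 kg = 600 kg; used 464 kg; unused 136 kg.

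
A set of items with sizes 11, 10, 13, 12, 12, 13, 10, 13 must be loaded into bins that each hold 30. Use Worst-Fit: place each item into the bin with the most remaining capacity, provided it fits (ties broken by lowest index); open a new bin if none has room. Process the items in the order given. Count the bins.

Put 11 in bin 1; 19 remain.
Put 10 in bin 1; 9 remain.
Put 13 in bin 2; 17 remain.
Put 12 in bin 2; 5 remain.
Put 12 in bin 3; 18 remain.
Put 13 in bin 3; 5 remain.
Put 10 in bin 4; 20 remain.
Put 13 in bin 4; 7 remain.
Final bins: [11,10] [13,12] [12,13] [10,13].

4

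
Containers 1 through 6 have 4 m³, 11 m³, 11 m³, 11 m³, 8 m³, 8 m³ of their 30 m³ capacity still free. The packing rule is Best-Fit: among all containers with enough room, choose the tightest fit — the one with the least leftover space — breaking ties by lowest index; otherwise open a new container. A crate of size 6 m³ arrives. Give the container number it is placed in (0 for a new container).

5

Containers with room: container 2 (11 m³), container 3 (11 m³), container 4 (11 m³), container 5 (8 m³), container 6 (8 m³).
Tightest fit is container 5 with 8 m³ free.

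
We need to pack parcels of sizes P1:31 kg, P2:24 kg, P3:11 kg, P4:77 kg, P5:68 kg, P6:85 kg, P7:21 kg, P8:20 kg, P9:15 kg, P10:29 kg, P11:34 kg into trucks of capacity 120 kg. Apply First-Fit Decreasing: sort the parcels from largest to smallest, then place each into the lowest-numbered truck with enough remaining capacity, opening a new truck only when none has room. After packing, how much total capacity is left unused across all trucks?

Sorted descending: 85, 77, 68, 34, 31, 29, 24, 21, 20, 15, 11.
Put 85 kg in truck 1; 35 kg remain.
Put 77 kg in truck 2; 43 kg remain.
Put 68 kg in truck 3; 52 kg remain.
Put 34 kg in truck 1; 1 kg remain.
Put 31 kg in truck 2; 12 kg remain.
Put 29 kg in truck 3; 23 kg remain.
Put 24 kg in truck 4; 96 kg remain.
Put 21 kg in truck 3; 2 kg remain.
Put 20 kg in truck 4; 76 kg remain.
Put 15 kg in truck 4; 61 kg remain.
Put 11 kg in truck 2; 1 kg remain.
4 trucks × 120 kg = 480 kg; used 415 kg; unused 65 kg.

65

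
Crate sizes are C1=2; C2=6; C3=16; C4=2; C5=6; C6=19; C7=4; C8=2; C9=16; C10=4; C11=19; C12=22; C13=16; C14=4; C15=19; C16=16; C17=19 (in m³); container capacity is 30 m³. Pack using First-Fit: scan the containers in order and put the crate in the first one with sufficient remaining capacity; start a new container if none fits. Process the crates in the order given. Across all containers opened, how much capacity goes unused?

78

C1 (2 m³) → container 1 (remaining 28 m³)
C2 (6 m³) → container 1 (remaining 22 m³)
C3 (16 m³) → container 1 (remaining 6 m³)
C4 (2 m³) → container 1 (remaining 4 m³)
C5 (6 m³) → container 2 (remaining 24 m³)
C6 (19 m³) → container 2 (remaining 5 m³)
C7 (4 m³) → container 1 (remaining 0 m³)
C8 (2 m³) → container 2 (remaining 3 m³)
C9 (16 m³) → container 3 (remaining 14 m³)
C10 (4 m³) → container 3 (remaining 10 m³)
C11 (19 m³) → container 4 (remaining 11 m³)
C12 (22 m³) → container 5 (remaining 8 m³)
C13 (16 m³) → container 6 (remaining 14 m³)
C14 (4 m³) → container 3 (remaining 6 m³)
C15 (19 m³) → container 7 (remaining 11 m³)
C16 (16 m³) → container 8 (remaining 14 m³)
C17 (19 m³) → container 9 (remaining 11 m³)
9 containers × 30 m³ = 270 m³; used 192 m³; unused 78 m³.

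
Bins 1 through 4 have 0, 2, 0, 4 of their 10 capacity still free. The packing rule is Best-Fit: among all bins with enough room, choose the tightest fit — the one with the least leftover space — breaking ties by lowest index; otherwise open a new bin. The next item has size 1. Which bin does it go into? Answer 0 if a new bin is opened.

2

Bins with room: bin 2 (2), bin 4 (4).
Tightest fit is bin 2 with 2 free.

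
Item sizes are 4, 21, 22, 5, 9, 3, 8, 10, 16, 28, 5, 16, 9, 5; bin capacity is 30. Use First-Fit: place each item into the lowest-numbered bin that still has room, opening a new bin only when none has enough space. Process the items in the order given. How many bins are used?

Put 4 in bin 1; 26 remain.
Put 21 in bin 1; 5 remain.
Put 22 in bin 2; 8 remain.
Put 5 in bin 1; 0 remain.
Put 9 in bin 3; 21 remain.
Put 3 in bin 2; 5 remain.
Put 8 in bin 3; 13 remain.
Put 10 in bin 3; 3 remain.
Put 16 in bin 4; 14 remain.
Put 28 in bin 5; 2 remain.
Put 5 in bin 2; 0 remain.
Put 16 in bin 6; 14 remain.
Put 9 in bin 4; 5 remain.
Put 5 in bin 4; 0 remain.

6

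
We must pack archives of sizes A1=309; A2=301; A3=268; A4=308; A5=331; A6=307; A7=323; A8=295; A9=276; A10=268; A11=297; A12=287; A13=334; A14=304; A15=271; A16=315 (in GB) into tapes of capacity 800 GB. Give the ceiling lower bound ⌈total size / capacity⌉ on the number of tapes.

6

Total size = 309 + 301 + 268 + 308 + 331 + 307 + 323 + 295 + 276 + 268 + 297 + 287 + 334 + 304 + 271 + 315 = 4794 GB.
⌈4794 / 800⌉ = 6.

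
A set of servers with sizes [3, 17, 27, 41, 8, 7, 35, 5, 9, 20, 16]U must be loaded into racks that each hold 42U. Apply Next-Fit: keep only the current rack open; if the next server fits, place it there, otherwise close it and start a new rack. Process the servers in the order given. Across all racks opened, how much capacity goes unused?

3U → rack 1 (remaining 39U)
17U → rack 1 (remaining 22U)
27U → rack 2 (remaining 15U)
41U → rack 3 (remaining 1U)
8U → rack 4 (remaining 34U)
7U → rack 4 (remaining 27U)
35U → rack 5 (remaining 7U)
5U → rack 5 (remaining 2U)
9U → rack 6 (remaining 33U)
20U → rack 6 (remaining 13U)
16U → rack 7 (remaining 26U)
7 racks × 42U = 294U; used 188U; unused 106U.

106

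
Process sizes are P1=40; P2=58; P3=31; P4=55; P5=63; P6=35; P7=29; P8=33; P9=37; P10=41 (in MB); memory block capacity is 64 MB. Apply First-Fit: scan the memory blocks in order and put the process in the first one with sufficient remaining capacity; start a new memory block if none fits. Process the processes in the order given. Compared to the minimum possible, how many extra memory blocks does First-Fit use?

1

First-Fit: [40] [58] [31,29] [55] [63] [35] [33] [37] [41] → 9 memory blocks.
8 processes exceed 32 MB (half the capacity), and no two of those can share a memory block, so at least 8 memory blocks are needed.
An optimal packing achieves that bound: [63] [58] [55] [41] [40] [37] [35,29] [33,31] → 8 memory blocks.
Excess: 9 − 8 = 1.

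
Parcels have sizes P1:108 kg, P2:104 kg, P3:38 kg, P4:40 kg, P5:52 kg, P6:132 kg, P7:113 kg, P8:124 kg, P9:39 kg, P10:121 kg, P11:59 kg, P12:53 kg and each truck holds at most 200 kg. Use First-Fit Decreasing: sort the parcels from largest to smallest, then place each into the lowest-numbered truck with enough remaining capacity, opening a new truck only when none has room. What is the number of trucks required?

6 trucks

Sorted descending: 132, 124, 121, 113, 108, 104, 59, 53, 52, 40, 39, 38.
truck 1: place 132 kg, 68 kg left
truck 2: place 124 kg, 76 kg left
truck 3: place 121 kg, 79 kg left
truck 4: place 113 kg, 87 kg left
truck 5: place 108 kg, 92 kg left
truck 6: place 104 kg, 96 kg left
truck 1: place 59 kg, 9 kg left
truck 2: place 53 kg, 23 kg left
truck 3: place 52 kg, 27 kg left
truck 4: place 40 kg, 47 kg left
truck 4: place 39 kg, 8 kg left
truck 5: place 38 kg, 54 kg left
Final trucks: [132,59] [124,53] [121,52] [113,40,39] [108,38] [104].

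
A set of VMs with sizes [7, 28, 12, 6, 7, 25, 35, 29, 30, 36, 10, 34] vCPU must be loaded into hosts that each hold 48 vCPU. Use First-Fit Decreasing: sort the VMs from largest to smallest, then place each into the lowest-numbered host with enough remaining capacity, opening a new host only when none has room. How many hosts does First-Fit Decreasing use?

7

Sorted descending: 36, 35, 34, 30, 29, 28, 25, 12, 10, 7, 7, 6.
36 vCPU → host 1 (remaining 12 vCPU)
35 vCPU → host 2 (remaining 13 vCPU)
34 vCPU → host 3 (remaining 14 vCPU)
30 vCPU → host 4 (remaining 18 vCPU)
29 vCPU → host 5 (remaining 19 vCPU)
28 vCPU → host 6 (remaining 20 vCPU)
25 vCPU → host 7 (remaining 23 vCPU)
12 vCPU → host 1 (remaining 0 vCPU)
10 vCPU → host 2 (remaining 3 vCPU)
7 vCPU → host 3 (remaining 7 vCPU)
7 vCPU → host 3 (remaining 0 vCPU)
6 vCPU → host 4 (remaining 12 vCPU)
Final hosts: [36,12] [35,10] [34,7,7] [30,6] [29] [28] [25].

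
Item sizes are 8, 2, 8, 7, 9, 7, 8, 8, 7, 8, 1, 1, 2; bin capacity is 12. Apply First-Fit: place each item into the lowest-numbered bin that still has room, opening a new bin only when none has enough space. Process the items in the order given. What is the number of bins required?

8 → bin 1 (remaining 4)
2 → bin 1 (remaining 2)
8 → bin 2 (remaining 4)
7 → bin 3 (remaining 5)
9 → bin 4 (remaining 3)
7 → bin 5 (remaining 5)
8 → bin 6 (remaining 4)
8 → bin 7 (remaining 4)
7 → bin 8 (remaining 5)
8 → bin 9 (remaining 4)
1 → bin 1 (remaining 1)
1 → bin 1 (remaining 0)
2 → bin 2 (remaining 2)
Final bins: [8,2,1,1] [8,2] [7] [9] [7] [8] [8] [7] [8].

9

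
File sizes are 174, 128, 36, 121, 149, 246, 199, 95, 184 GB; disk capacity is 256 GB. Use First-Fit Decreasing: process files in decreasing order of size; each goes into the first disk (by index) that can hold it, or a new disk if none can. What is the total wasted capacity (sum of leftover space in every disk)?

204

Sorted descending: 246, 199, 184, 174, 149, 128, 121, 95, 36.
Put 246 GB in disk 1; 10 GB remain.
Put 199 GB in disk 2; 57 GB remain.
Put 184 GB in disk 3; 72 GB remain.
Put 174 GB in disk 4; 82 GB remain.
Put 149 GB in disk 5; 107 GB remain.
Put 128 GB in disk 6; 128 GB remain.
Put 121 GB in disk 6; 7 GB remain.
Put 95 GB in disk 5; 12 GB remain.
Put 36 GB in disk 2; 21 GB remain.
6 disks × 256 GB = 1536 GB; used 1332 GB; unused 204 GB.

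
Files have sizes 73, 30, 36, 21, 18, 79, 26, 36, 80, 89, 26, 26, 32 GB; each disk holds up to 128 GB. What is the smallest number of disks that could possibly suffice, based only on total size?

5

Total size = 73 + 30 + 36 + 21 + 18 + 79 + 26 + 36 + 80 + 89 + 26 + 26 + 32 = 572 GB.
⌈572 / 128⌉ = 5.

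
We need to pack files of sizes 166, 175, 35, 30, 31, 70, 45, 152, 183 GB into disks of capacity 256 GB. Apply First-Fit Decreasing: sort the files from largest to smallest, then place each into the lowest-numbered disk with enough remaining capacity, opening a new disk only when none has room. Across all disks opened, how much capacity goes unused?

Sorted descending: 183, 175, 166, 152, 70, 45, 35, 31, 30.
disk 1: place 183 GB, 73 GB left
disk 2: place 175 GB, 81 GB left
disk 3: place 166 GB, 90 GB left
disk 4: place 152 GB, 104 GB left
disk 1: place 70 GB, 3 GB left
disk 2: place 45 GB, 36 GB left
disk 2: place 35 GB, 1 GB left
disk 3: place 31 GB, 59 GB left
disk 3: place 30 GB, 29 GB left
4 disks × 256 GB = 1024 GB; used 887 GB; unused 137 GB.

137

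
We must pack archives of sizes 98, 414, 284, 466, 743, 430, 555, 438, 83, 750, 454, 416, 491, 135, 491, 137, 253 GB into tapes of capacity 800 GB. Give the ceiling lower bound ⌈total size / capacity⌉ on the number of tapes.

Total size = 98 + 414 + 284 + 466 + 743 + 430 + 555 + 438 + 83 + 750 + 454 + 416 + 491 + 135 + 491 + 137 + 253 = 6638 GB.
⌈6638 / 800⌉ = 9.

9 tapes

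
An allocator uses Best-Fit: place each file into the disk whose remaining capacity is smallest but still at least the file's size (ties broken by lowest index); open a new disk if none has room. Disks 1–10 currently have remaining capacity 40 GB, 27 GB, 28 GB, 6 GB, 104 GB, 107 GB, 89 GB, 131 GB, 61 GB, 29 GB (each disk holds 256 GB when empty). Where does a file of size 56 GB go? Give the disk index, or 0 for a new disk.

Disks with room: disk 5 (104 GB), disk 6 (107 GB), disk 7 (89 GB), disk 8 (131 GB), disk 9 (61 GB).
Tightest fit is disk 9 with 61 GB free.

9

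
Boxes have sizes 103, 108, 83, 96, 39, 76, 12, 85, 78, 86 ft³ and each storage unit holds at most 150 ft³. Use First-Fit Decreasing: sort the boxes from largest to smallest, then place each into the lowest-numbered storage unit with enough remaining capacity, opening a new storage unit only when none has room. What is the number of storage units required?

Sorted descending: 108, 103, 96, 86, 85, 83, 78, 76, 39, 12.
storage unit 1: place 108 ft³, 42 ft³ left
storage unit 2: place 103 ft³, 47 ft³ left
storage unit 3: place 96 ft³, 54 ft³ left
storage unit 4: place 86 ft³, 64 ft³ left
storage unit 5: place 85 ft³, 65 ft³ left
storage unit 6: place 83 ft³, 67 ft³ left
storage unit 7: place 78 ft³, 72 ft³ left
storage unit 8: place 76 ft³, 74 ft³ left
storage unit 1: place 39 ft³, 3 ft³ left
storage unit 2: place 12 ft³, 35 ft³ left

8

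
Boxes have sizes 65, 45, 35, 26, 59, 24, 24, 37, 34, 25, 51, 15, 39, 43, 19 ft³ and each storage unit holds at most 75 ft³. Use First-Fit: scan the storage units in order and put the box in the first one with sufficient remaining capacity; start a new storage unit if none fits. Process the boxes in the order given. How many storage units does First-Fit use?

9

storage unit 1: place 65 ft³, 10 ft³ left
storage unit 2: place 45 ft³, 30 ft³ left
storage unit 3: place 35 ft³, 40 ft³ left
storage unit 2: place 26 ft³, 4 ft³ left
storage unit 4: place 59 ft³, 16 ft³ left
storage unit 3: place 24 ft³, 16 ft³ left
storage unit 5: place 24 ft³, 51 ft³ left
storage unit 5: place 37 ft³, 14 ft³ left
storage unit 6: place 34 ft³, 41 ft³ left
storage unit 6: place 25 ft³, 16 ft³ left
storage unit 7: place 51 ft³, 24 ft³ left
storage unit 3: place 15 ft³, 1 ft³ left
storage unit 8: place 39 ft³, 36 ft³ left
storage unit 9: place 43 ft³, 32 ft³ left
storage unit 7: place 19 ft³, 5 ft³ left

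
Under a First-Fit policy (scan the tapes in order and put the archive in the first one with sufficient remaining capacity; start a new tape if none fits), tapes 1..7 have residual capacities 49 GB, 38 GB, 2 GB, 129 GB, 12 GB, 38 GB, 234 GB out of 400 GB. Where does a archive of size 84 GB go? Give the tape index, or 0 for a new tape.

4

Tapes with room: tape 4 (129 GB), tape 7 (234 GB).
The first with room is tape 4.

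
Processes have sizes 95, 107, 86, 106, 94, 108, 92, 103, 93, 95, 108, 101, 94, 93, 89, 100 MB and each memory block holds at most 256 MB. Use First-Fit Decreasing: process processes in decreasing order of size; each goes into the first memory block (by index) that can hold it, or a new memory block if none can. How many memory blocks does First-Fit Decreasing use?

8

Sorted descending: 108, 108, 107, 106, 103, 101, 100, 95, 95, 94, 94, 93, 93, 92, 89, 86.
memory block 1: place 108 MB, 148 MB left
memory block 1: place 108 MB, 40 MB left
memory block 2: place 107 MB, 149 MB left
memory block 2: place 106 MB, 43 MB left
memory block 3: place 103 MB, 153 MB left
memory block 3: place 101 MB, 52 MB left
memory block 4: place 100 MB, 156 MB left
memory block 4: place 95 MB, 61 MB left
memory block 5: place 95 MB, 161 MB left
memory block 5: place 94 MB, 67 MB left
memory block 6: place 94 MB, 162 MB left
memory block 6: place 93 MB, 69 MB left
memory block 7: place 93 MB, 163 MB left
memory block 7: place 92 MB, 71 MB left
memory block 8: place 89 MB, 167 MB left
memory block 8: place 86 MB, 81 MB left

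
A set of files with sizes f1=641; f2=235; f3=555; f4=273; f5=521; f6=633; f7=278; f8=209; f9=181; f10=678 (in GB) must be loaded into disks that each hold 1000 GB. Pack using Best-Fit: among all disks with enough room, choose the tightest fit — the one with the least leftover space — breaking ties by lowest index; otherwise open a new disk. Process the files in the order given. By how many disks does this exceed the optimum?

Best-Fit: [641,235] [555,273] [521,209,181] [633,278] [678] → 5 disks.
Total size 4204 GB; any packing needs at least ⌈4204/1000⌉ = 5 disks.
So 5 is already optimal.

0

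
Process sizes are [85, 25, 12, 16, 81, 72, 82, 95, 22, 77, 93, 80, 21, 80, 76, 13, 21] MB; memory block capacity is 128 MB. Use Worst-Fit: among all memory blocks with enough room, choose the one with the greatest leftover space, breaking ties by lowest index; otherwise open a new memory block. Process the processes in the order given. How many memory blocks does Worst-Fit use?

memory block 1: place 85 MB, 43 MB left
memory block 1: place 25 MB, 18 MB left
memory block 1: place 12 MB, 6 MB left
memory block 2: place 16 MB, 112 MB left
memory block 2: place 81 MB, 31 MB left
memory block 3: place 72 MB, 56 MB left
memory block 4: place 82 MB, 46 MB left
memory block 5: place 95 MB, 33 MB left
memory block 3: place 22 MB, 34 MB left
memory block 6: place 77 MB, 51 MB left
memory block 7: place 93 MB, 35 MB left
memory block 8: place 80 MB, 48 MB left
memory block 6: place 21 MB, 30 MB left
memory block 9: place 80 MB, 48 MB left
memory block 10: place 76 MB, 52 MB left
memory block 10: place 13 MB, 39 MB left
memory block 8: place 21 MB, 27 MB left

10 memory blocks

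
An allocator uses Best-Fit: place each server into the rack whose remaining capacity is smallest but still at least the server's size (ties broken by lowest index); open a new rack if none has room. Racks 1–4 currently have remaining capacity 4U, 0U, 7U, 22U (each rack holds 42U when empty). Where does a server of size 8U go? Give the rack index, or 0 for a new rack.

Racks with room: rack 4 (22U).
Tightest fit is rack 4 with 22U free.

4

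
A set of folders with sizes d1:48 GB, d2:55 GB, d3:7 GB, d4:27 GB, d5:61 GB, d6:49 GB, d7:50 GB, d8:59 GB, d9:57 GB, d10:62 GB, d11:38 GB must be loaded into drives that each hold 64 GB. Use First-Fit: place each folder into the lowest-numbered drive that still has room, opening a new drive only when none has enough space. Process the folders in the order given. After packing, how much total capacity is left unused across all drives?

Put d1 (48 GB) in drive 1; 16 GB remain.
Put d2 (55 GB) in drive 2; 9 GB remain.
Put d3 (7 GB) in drive 1; 9 GB remain.
Put d4 (27 GB) in drive 3; 37 GB remain.
Put d5 (61 GB) in drive 4; 3 GB remain.
Put d6 (49 GB) in drive 5; 15 GB remain.
Put d7 (50 GB) in drive 6; 14 GB remain.
Put d8 (59 GB) in drive 7; 5 GB remain.
Put d9 (57 GB) in drive 8; 7 GB remain.
Put d10 (62 GB) in drive 9; 2 GB remain.
Put d11 (38 GB) in drive 10; 26 GB remain.
10 drives × 64 GB = 640 GB; used 513 GB; unused 127 GB.

127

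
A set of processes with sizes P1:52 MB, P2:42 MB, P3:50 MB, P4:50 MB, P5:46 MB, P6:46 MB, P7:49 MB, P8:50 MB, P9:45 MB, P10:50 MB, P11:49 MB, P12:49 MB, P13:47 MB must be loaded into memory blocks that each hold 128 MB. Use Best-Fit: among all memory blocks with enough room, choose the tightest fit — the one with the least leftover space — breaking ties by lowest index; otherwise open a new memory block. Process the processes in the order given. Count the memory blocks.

memory block 1: place P1 (52 MB), 76 MB left
memory block 1: place P2 (42 MB), 34 MB left
memory block 2: place P3 (50 MB), 78 MB left
memory block 2: place P4 (50 MB), 28 MB left
memory block 3: place P5 (46 MB), 82 MB left
memory block 3: place P6 (46 MB), 36 MB left
memory block 4: place P7 (49 MB), 79 MB left
memory block 4: place P8 (50 MB), 29 MB left
memory block 5: place P9 (45 MB), 83 MB left
memory block 5: place P10 (50 MB), 33 MB left
memory block 6: place P11 (49 MB), 79 MB left
memory block 6: place P12 (49 MB), 30 MB left
memory block 7: place P13 (47 MB), 81 MB left
Final memory blocks: [52,42] [50,50] [46,46] [49,50] [45,50] [49,49] [47].

7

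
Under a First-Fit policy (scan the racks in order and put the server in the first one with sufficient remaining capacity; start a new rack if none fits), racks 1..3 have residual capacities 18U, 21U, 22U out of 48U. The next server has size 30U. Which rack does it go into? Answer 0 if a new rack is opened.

0

No rack has ≥ 30U free, so a new rack is opened.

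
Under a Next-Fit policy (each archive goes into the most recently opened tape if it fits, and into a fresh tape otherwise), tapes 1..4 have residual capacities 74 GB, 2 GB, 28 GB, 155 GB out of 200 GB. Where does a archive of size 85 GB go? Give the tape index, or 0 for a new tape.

Next-Fit only looks at tape 4, which has 155 GB free.
85 GB fits there.

4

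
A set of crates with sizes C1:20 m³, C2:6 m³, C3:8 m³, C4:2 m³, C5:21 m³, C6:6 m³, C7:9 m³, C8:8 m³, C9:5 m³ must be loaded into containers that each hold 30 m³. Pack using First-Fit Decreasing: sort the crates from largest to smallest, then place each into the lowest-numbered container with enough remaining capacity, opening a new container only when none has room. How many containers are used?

3 containers

Sorted descending: 21, 20, 9, 8, 8, 6, 6, 5, 2.
21 m³ → container 1 (remaining 9 m³)
20 m³ → container 2 (remaining 10 m³)
9 m³ → container 1 (remaining 0 m³)
8 m³ → container 2 (remaining 2 m³)
8 m³ → container 3 (remaining 22 m³)
6 m³ → container 3 (remaining 16 m³)
6 m³ → container 3 (remaining 10 m³)
5 m³ → container 3 (remaining 5 m³)
2 m³ → container 2 (remaining 0 m³)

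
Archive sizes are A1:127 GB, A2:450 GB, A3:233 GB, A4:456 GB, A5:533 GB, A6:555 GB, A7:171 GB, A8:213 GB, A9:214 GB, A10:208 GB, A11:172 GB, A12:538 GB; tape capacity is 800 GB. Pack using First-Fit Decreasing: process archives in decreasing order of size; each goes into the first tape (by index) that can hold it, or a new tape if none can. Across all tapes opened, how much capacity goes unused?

Sorted descending: 555, 538, 533, 456, 450, 233, 214, 213, 208, 172, 171, 127.
555 GB → tape 1 (remaining 245 GB)
538 GB → tape 2 (remaining 262 GB)
533 GB → tape 3 (remaining 267 GB)
456 GB → tape 4 (remaining 344 GB)
450 GB → tape 5 (remaining 350 GB)
233 GB → tape 1 (remaining 12 GB)
214 GB → tape 2 (remaining 48 GB)
213 GB → tape 3 (remaining 54 GB)
208 GB → tape 4 (remaining 136 GB)
172 GB → tape 5 (remaining 178 GB)
171 GB → tape 5 (remaining 7 GB)
127 GB → tape 4 (remaining 9 GB)
5 tapes × 800 GB = 4000 GB; used 3870 GB; unused 130 GB.

130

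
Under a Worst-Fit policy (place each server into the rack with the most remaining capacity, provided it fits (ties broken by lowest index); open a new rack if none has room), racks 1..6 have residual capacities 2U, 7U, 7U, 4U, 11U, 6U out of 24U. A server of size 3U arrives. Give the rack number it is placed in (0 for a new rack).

5

Racks with room: rack 2 (7U), rack 3 (7U), rack 4 (4U), rack 5 (11U), rack 6 (6U).
Most room is rack 5 with 11U free.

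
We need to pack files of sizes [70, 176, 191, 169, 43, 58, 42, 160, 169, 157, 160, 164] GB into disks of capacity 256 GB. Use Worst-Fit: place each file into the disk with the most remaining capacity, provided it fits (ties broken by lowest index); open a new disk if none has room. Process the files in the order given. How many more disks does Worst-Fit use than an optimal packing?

Worst-Fit: [70,176] [191,58] [169,43,42] [160] [169] [157] [160] [164] → 8 disks.
8 files exceed 128 GB (half the capacity), and no two of those can share a disk, so at least 8 disks are needed.
So 8 is already optimal.

0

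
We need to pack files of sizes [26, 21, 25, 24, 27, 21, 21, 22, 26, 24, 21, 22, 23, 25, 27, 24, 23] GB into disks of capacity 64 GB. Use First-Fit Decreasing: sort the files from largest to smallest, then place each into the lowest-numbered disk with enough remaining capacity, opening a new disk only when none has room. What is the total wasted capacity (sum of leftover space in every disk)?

110

Sorted descending: 27, 27, 26, 26, 25, 25, 24, 24, 24, 23, 23, 22, 22, 21, 21, 21, 21.
27 GB → disk 1 (remaining 37 GB)
27 GB → disk 1 (remaining 10 GB)
26 GB → disk 2 (remaining 38 GB)
26 GB → disk 2 (remaining 12 GB)
25 GB → disk 3 (remaining 39 GB)
25 GB → disk 3 (remaining 14 GB)
24 GB → disk 4 (remaining 40 GB)
24 GB → disk 4 (remaining 16 GB)
24 GB → disk 5 (remaining 40 GB)
23 GB → disk 5 (remaining 17 GB)
23 GB → disk 6 (remaining 41 GB)
22 GB → disk 6 (remaining 19 GB)
22 GB → disk 7 (remaining 42 GB)
21 GB → disk 7 (remaining 21 GB)
21 GB → disk 7 (remaining 0 GB)
21 GB → disk 8 (remaining 43 GB)
21 GB → disk 8 (remaining 22 GB)
8 disks × 64 GB = 512 GB; used 402 GB; unused 110 GB.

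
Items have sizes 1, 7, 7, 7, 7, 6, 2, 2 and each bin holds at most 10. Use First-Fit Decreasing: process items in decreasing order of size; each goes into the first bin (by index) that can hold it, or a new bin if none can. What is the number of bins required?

5

Sorted descending: 7, 7, 7, 7, 6, 2, 2, 1.
Put 7 in bin 1; 3 remain.
Put 7 in bin 2; 3 remain.
Put 7 in bin 3; 3 remain.
Put 7 in bin 4; 3 remain.
Put 6 in bin 5; 4 remain.
Put 2 in bin 1; 1 remain.
Put 2 in bin 2; 1 remain.
Put 1 in bin 1; 0 remain.
Final bins: [7,2,1] [7,2] [7] [7] [6].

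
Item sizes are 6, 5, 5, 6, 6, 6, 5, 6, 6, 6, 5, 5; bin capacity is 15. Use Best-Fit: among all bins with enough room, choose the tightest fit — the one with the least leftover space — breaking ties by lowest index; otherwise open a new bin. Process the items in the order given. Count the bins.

bin 1: place 6, 9 left
bin 1: place 5, 4 left
bin 2: place 5, 10 left
bin 2: place 6, 4 left
bin 3: place 6, 9 left
bin 3: place 6, 3 left
bin 4: place 5, 10 left
bin 4: place 6, 4 left
bin 5: place 6, 9 left
bin 5: place 6, 3 left
bin 6: place 5, 10 left
bin 6: place 5, 5 left

6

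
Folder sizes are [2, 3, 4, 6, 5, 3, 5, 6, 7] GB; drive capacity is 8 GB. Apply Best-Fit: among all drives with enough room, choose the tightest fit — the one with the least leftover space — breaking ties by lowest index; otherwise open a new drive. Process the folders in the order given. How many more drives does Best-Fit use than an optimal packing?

Best-Fit: [2,3,3] [4] [6] [5] [5] [6] [7] → 7 drives.
Total size 41 GB; any packing needs at least ⌈41/8⌉ = 6 drives.
An optimal packing achieves that bound: [7] [6,2] [6] [5,3] [5,3] [4] → 6 drives.
Excess: 7 − 6 = 1.

1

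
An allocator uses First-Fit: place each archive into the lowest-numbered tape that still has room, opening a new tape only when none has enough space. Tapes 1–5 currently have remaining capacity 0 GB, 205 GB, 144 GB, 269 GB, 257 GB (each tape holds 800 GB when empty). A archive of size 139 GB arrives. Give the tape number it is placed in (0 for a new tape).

Tapes with room: tape 2 (205 GB), tape 3 (144 GB), tape 4 (269 GB), tape 5 (257 GB).
The first with room is tape 2.

2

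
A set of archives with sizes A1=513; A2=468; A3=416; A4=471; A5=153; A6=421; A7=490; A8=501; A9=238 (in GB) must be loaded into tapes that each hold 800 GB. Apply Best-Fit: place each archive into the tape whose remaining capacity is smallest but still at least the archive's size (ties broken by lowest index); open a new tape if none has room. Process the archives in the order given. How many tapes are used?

7 tapes

A1 (513 GB) → tape 1 (remaining 287 GB)
A2 (468 GB) → tape 2 (remaining 332 GB)
A3 (416 GB) → tape 3 (remaining 384 GB)
A4 (471 GB) → tape 4 (remaining 329 GB)
A5 (153 GB) → tape 1 (remaining 134 GB)
A6 (421 GB) → tape 5 (remaining 379 GB)
A7 (490 GB) → tape 6 (remaining 310 GB)
A8 (501 GB) → tape 7 (remaining 299 GB)
A9 (238 GB) → tape 7 (remaining 61 GB)
Final tapes: [513,153] [468] [416] [471] [421] [490] [501,238].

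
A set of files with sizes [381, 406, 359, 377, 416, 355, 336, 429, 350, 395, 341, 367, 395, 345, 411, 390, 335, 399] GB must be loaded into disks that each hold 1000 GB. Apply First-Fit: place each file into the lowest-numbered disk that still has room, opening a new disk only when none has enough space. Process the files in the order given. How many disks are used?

381 GB → disk 1 (remaining 619 GB)
406 GB → disk 1 (remaining 213 GB)
359 GB → disk 2 (remaining 641 GB)
377 GB → disk 2 (remaining 264 GB)
416 GB → disk 3 (remaining 584 GB)
355 GB → disk 3 (remaining 229 GB)
336 GB → disk 4 (remaining 664 GB)
429 GB → disk 4 (remaining 235 GB)
350 GB → disk 5 (remaining 650 GB)
395 GB → disk 5 (remaining 255 GB)
341 GB → disk 6 (remaining 659 GB)
367 GB → disk 6 (remaining 292 GB)
395 GB → disk 7 (remaining 605 GB)
345 GB → disk 7 (remaining 260 GB)
411 GB → disk 8 (remaining 589 GB)
390 GB → disk 8 (remaining 199 GB)
335 GB → disk 9 (remaining 665 GB)
399 GB → disk 9 (remaining 266 GB)
Final disks: [381,406] [359,377] [416,355] [336,429] [350,395] [341,367] [395,345] [411,390] [335,399].

9 disks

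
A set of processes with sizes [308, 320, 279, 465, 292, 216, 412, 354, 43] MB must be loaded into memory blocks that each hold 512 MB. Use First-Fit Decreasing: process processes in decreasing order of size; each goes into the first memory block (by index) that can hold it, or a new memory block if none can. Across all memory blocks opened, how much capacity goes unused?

895

Sorted descending: 465, 412, 354, 320, 308, 292, 279, 216, 43.
465 MB → memory block 1 (remaining 47 MB)
412 MB → memory block 2 (remaining 100 MB)
354 MB → memory block 3 (remaining 158 MB)
320 MB → memory block 4 (remaining 192 MB)
308 MB → memory block 5 (remaining 204 MB)
292 MB → memory block 6 (remaining 220 MB)
279 MB → memory block 7 (remaining 233 MB)
216 MB → memory block 6 (remaining 4 MB)
43 MB → memory block 1 (remaining 4 MB)
7 memory blocks × 512 MB = 3584 MB; used 2689 MB; unused 895 MB.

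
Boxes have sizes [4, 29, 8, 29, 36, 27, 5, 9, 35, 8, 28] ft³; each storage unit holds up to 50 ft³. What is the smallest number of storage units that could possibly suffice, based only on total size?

Total size = 4 + 29 + 8 + 29 + 36 + 27 + 5 + 9 + 35 + 8 + 28 = 218 ft³.
⌈218 / 50⌉ = 5.

5 storage units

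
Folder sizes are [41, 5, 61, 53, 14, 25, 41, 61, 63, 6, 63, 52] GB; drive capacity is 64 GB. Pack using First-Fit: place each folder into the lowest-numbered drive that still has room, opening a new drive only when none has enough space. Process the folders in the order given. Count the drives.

drive 1: place 41 GB, 23 GB left
drive 1: place 5 GB, 18 GB left
drive 2: place 61 GB, 3 GB left
drive 3: place 53 GB, 11 GB left
drive 1: place 14 GB, 4 GB left
drive 4: place 25 GB, 39 GB left
drive 5: place 41 GB, 23 GB left
drive 6: place 61 GB, 3 GB left
drive 7: place 63 GB, 1 GB left
drive 3: place 6 GB, 5 GB left
drive 8: place 63 GB, 1 GB left
drive 9: place 52 GB, 12 GB left

9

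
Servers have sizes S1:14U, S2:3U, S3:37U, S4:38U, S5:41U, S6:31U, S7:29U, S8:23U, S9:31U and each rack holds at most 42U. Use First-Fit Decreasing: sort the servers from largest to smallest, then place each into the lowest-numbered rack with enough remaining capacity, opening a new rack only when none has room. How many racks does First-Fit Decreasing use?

Sorted descending: 41, 38, 37, 31, 31, 29, 23, 14, 3.
rack 1: place 41U, 1U left
rack 2: place 38U, 4U left
rack 3: place 37U, 5U left
rack 4: place 31U, 11U left
rack 5: place 31U, 11U left
rack 6: place 29U, 13U left
rack 7: place 23U, 19U left
rack 7: place 14U, 5U left
rack 2: place 3U, 1U left

7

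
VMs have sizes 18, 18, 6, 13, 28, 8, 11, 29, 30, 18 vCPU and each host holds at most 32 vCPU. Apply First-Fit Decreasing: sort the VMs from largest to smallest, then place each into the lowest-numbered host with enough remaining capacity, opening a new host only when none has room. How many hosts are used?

Sorted descending: 30, 29, 28, 18, 18, 18, 13, 11, 8, 6.
host 1: place 30 vCPU, 2 vCPU left
host 2: place 29 vCPU, 3 vCPU left
host 3: place 28 vCPU, 4 vCPU left
host 4: place 18 vCPU, 14 vCPU left
host 5: place 18 vCPU, 14 vCPU left
host 6: place 18 vCPU, 14 vCPU left
host 4: place 13 vCPU, 1 vCPU left
host 5: place 11 vCPU, 3 vCPU left
host 6: place 8 vCPU, 6 vCPU left
host 6: place 6 vCPU, 0 vCPU left
Final hosts: [30] [29] [28] [18,13] [18,11] [18,8,6].

6 hosts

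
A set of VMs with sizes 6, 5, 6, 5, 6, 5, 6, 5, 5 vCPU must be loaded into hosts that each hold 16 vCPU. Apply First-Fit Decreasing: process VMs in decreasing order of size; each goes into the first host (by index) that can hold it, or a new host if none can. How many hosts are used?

4

Sorted descending: 6, 6, 6, 6, 5, 5, 5, 5, 5.
6 vCPU → host 1 (remaining 10 vCPU)
6 vCPU → host 1 (remaining 4 vCPU)
6 vCPU → host 2 (remaining 10 vCPU)
6 vCPU → host 2 (remaining 4 vCPU)
5 vCPU → host 3 (remaining 11 vCPU)
5 vCPU → host 3 (remaining 6 vCPU)
5 vCPU → host 3 (remaining 1 vCPU)
5 vCPU → host 4 (remaining 11 vCPU)
5 vCPU → host 4 (remaining 6 vCPU)
Final hosts: [6,6] [6,6] [5,5,5] [5,5].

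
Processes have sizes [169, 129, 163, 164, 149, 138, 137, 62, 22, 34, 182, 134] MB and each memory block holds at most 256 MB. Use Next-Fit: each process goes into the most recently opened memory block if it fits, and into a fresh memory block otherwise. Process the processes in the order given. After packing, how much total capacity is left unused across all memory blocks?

821

memory block 1: place 169 MB, 87 MB left
memory block 2: place 129 MB, 127 MB left
memory block 3: place 163 MB, 93 MB left
memory block 4: place 164 MB, 92 MB left
memory block 5: place 149 MB, 107 MB left
memory block 6: place 138 MB, 118 MB left
memory block 7: place 137 MB, 119 MB left
memory block 7: place 62 MB, 57 MB left
memory block 7: place 22 MB, 35 MB left
memory block 7: place 34 MB, 1 MB left
memory block 8: place 182 MB, 74 MB left
memory block 9: place 134 MB, 122 MB left
9 memory blocks × 256 MB = 2304 MB; used 1483 MB; unused 821 MB.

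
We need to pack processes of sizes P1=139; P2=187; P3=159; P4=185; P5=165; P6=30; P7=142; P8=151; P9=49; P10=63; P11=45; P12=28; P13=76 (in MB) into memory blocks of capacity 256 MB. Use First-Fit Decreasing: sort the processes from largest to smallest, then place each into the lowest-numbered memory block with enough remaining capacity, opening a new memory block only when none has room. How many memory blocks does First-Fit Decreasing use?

7

Sorted descending: 187, 185, 165, 159, 151, 142, 139, 76, 63, 49, 45, 30, 28.
Put 187 MB in memory block 1; 69 MB remain.
Put 185 MB in memory block 2; 71 MB remain.
Put 165 MB in memory block 3; 91 MB remain.
Put 159 MB in memory block 4; 97 MB remain.
Put 151 MB in memory block 5; 105 MB remain.
Put 142 MB in memory block 6; 114 MB remain.
Put 139 MB in memory block 7; 117 MB remain.
Put 76 MB in memory block 3; 15 MB remain.
Put 63 MB in memory block 1; 6 MB remain.
Put 49 MB in memory block 2; 22 MB remain.
Put 45 MB in memory block 4; 52 MB remain.
Put 30 MB in memory block 4; 22 MB remain.
Put 28 MB in memory block 5; 77 MB remain.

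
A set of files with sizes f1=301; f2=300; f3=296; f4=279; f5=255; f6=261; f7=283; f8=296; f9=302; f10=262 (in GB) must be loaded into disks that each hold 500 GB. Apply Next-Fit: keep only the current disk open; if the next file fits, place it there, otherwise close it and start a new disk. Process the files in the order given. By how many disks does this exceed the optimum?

0

Next-Fit: [301] [300] [296] [279] [255] [261] [283] [296] [302] [262] → 10 disks.
10 files exceed 250 GB (half the capacity), and no two of those can share a disk, so at least 10 disks are needed.
So 10 is already optimal.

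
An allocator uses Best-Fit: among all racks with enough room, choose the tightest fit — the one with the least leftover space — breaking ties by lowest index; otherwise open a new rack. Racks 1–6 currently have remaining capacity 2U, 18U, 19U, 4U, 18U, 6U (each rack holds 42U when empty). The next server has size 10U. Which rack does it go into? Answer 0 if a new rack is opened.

Racks with room: rack 2 (18U), rack 3 (19U), rack 5 (18U).
Tightest fit is rack 2 with 18U free.

2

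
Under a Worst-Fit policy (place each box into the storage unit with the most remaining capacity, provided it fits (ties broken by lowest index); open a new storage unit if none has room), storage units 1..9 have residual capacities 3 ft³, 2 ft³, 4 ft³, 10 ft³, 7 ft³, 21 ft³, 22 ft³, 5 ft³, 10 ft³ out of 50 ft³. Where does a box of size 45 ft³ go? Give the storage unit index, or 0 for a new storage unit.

No storage unit has ≥ 45 ft³ free, so a new storage unit is opened.

0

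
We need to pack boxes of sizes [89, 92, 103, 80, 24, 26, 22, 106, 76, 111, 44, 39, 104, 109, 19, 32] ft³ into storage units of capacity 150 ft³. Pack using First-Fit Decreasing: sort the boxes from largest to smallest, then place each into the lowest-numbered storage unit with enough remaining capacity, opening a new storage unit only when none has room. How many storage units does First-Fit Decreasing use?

9

Sorted descending: 111, 109, 106, 104, 103, 92, 89, 80, 76, 44, 39, 32, 26, 24, 22, 19.
111 ft³ → storage unit 1 (remaining 39 ft³)
109 ft³ → storage unit 2 (remaining 41 ft³)
106 ft³ → storage unit 3 (remaining 44 ft³)
104 ft³ → storage unit 4 (remaining 46 ft³)
103 ft³ → storage unit 5 (remaining 47 ft³)
92 ft³ → storage unit 6 (remaining 58 ft³)
89 ft³ → storage unit 7 (remaining 61 ft³)
80 ft³ → storage unit 8 (remaining 70 ft³)
76 ft³ → storage unit 9 (remaining 74 ft³)
44 ft³ → storage unit 3 (remaining 0 ft³)
39 ft³ → storage unit 1 (remaining 0 ft³)
32 ft³ → storage unit 2 (remaining 9 ft³)
26 ft³ → storage unit 4 (remaining 20 ft³)
24 ft³ → storage unit 5 (remaining 23 ft³)
22 ft³ → storage unit 5 (remaining 1 ft³)
19 ft³ → storage unit 4 (remaining 1 ft³)
Final storage units: [111,39] [109,32] [106,44] [104,26,19] [103,24,22] [92] [89] [80] [76].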